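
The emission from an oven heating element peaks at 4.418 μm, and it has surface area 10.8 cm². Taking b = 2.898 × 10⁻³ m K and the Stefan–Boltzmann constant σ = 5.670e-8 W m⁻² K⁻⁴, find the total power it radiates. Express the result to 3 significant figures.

Wien's law: T = b/λ_max = 2.898×10⁻³/4.418×10⁻⁶ = 655.953 K.
Area A = 10.8 cm² = 1.08×10⁻³ m².
Then P = σAT⁴ = 5.670×10⁻⁸×1.08×10⁻³×(655.953)⁴ = 11.3 W.

P ≈ 11.3 W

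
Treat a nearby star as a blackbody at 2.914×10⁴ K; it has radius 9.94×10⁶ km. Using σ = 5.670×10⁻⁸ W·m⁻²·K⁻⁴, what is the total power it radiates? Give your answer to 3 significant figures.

Surface area A = 4πR² = 4π(9.94×10⁹ m)² = 1.24160×10²¹ m².
P = σAT⁴ = 5.670×10⁻⁸ × 1.24160×10²¹ × (2.914×10⁴)⁴ = 5.08×10³¹ W.

P ≈ 5.08×10³¹ W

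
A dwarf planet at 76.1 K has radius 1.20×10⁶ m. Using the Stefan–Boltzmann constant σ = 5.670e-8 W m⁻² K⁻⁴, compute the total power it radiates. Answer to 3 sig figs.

P ≈ 3.44×10¹³ W

Surface area A = 4πR² = 4π(1.20×10⁶ m)² = 1.80956×10¹³ m².
P = σAT⁴ = 5.670×10⁻⁸ × 1.80956×10¹³ × (76.1)⁴ = 3.44×10¹³ W.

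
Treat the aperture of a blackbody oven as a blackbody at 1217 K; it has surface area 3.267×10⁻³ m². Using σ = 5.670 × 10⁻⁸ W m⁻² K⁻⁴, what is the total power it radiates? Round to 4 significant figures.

Area A = 3.267×10⁻³ m².
P = σAT⁴ = 5.670×10⁻⁸ × 3.267×10⁻³ × (1217)⁴ = 406.3 W.

P ≈ 406.3 W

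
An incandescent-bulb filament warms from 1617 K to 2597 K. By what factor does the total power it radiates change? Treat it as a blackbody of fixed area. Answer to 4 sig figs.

P₂/P₁ ≈ 6.653

P ∝ T⁴, so P₂/P₁ = (T₂/T₁)⁴ = (2597/1617)⁴ = (1.60606)⁴ = 6.653.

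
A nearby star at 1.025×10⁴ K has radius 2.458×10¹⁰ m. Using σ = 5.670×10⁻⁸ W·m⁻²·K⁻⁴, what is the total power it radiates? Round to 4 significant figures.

P ≈ 4.752×10³⁰ W

Surface area A = 4πR² = 4π(2.458×10¹⁰ m)² = 7.59230×10²¹ m².
P = σAT⁴ = 5.670×10⁻⁸ × 7.59230×10²¹ × (1.025×10⁴)⁴ = 4.752×10³⁰ W.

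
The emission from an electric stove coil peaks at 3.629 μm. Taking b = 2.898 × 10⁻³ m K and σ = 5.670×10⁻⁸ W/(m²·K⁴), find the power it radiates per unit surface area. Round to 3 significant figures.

Wien's law: T = b/λ_max = 2.898×10⁻³/3.629×10⁻⁶ = 798.567 K.
Then I = σT⁴ = 5.670×10⁻⁸×(798.567)⁴ = 2.31×10⁴ W/m².

I ≈ 2.31×10⁴ W/m²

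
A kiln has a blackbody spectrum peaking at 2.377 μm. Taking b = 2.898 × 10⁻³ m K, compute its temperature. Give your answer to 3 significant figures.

T ≈ 1.22×10³ K

Wien's law gives T = b/λ_max = (2.898×10⁻³ m·K)/(2.377×10⁻⁶ m) = 1.22×10³ K.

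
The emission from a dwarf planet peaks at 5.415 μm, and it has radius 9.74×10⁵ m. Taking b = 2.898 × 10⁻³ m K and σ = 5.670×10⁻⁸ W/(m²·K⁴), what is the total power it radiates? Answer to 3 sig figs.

P ≈ 5.55×10¹⁶ W

Wien's law: T = b/λ_max = 2.898×10⁻³/5.415×10⁻⁶ = 535.180 K.
Surface area A = 4πR² = 4π(9.74×10⁵ m)² = 1.19214×10¹³ m².
Then P = σAT⁴ = 5.670×10⁻⁸×1.19214×10¹³×(535.180)⁴ = 5.55×10¹⁶ W.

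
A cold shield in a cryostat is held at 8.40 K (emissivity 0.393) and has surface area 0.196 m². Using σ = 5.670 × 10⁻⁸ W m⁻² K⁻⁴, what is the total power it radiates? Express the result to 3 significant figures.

P ≈ 2.17×10⁻⁵ W

Area A = 0.196 m².
P = εσAT⁴ = 0.393 × 5.670×10⁻⁸ × 0.196 × (8.40)⁴ = 2.17×10⁻⁵ W.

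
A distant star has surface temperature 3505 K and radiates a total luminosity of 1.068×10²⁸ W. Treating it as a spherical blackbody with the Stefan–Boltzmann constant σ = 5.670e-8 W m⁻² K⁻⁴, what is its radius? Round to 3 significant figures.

L = 4πR²σT⁴ ⇒ R = √(L/(4πσT⁴)).
σT⁴ = 8.55727×10⁶ W/m², so R = √(1.068×10²⁸/(4π×8.55727×10⁶)) = 9.97×10⁹ m.

R ≈ 9.97×10⁹ m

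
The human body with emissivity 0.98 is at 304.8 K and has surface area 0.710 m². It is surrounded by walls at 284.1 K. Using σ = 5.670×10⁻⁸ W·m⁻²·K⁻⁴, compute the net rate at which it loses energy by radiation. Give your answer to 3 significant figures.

Area A = 0.710 m².
Net radiated power P_net = εσA(T⁴ − T₀⁴) = 0.98×5.670×10⁻⁸×0.710×(304.8⁴ − 284.1⁴).
T⁴ − T₀⁴ = 8.63097×10⁹ − 6.51456×10⁹ = 2.11641×10⁹ K⁴, so P_net = 83.5 W.

Net loss ≈ 83.5 W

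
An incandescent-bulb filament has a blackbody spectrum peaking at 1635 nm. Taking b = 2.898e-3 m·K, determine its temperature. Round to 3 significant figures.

Wien's law gives T = b/λ_max = (2.898×10⁻³ m·K)/(1.635×10⁻⁶ m) = 1.77×10³ K.

T ≈ 1.77×10³ K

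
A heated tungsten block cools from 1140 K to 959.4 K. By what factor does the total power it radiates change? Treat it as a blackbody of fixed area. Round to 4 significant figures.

P₂/P₁ ≈ 0.5016

P ∝ T⁴, so P₂/P₁ = (T₂/T₁)⁴ = (959.4/1140)⁴ = (0.841579)⁴ = 0.5016.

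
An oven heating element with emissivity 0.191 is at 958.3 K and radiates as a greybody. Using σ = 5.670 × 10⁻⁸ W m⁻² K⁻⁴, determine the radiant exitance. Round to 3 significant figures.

I ≈ 9.13×10³ W/m²

Stefan–Boltzmann: I = εσT⁴ = 0.191 × 5.670×10⁻⁸ × (958.3)⁴ = 9.13×10³ W/m².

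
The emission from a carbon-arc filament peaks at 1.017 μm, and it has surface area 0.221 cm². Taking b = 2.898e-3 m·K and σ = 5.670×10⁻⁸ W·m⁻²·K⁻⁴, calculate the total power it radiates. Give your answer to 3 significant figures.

Wien's law: T = b/λ_max = 2.898×10⁻³/1.017×10⁻⁶ = 2849.56 K.
Area A = 0.221 cm² = 2.21×10⁻⁵ m².
Then P = σAT⁴ = 5.670×10⁻⁸×2.21×10⁻⁵×(2849.56)⁴ = 82.6 W.

P ≈ 82.6 W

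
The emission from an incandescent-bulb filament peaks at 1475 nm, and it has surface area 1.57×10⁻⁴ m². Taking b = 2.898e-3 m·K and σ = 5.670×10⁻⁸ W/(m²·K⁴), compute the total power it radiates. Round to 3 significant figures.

Wien's law: T = b/λ_max = 2.898×10⁻³/1.475×10⁻⁶ = 1964.75 K.
Area A = 1.57×10⁻⁴ m².
Then P = σAT⁴ = 5.670×10⁻⁸×1.57×10⁻⁴×(1964.75)⁴ = 133 W.

P ≈ 133 W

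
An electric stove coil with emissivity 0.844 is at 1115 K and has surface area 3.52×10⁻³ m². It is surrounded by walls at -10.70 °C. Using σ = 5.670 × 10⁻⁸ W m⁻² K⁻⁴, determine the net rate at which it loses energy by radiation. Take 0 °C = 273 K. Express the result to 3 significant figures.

Net loss ≈ 260 W

Surroundings: T = -10.70 °C + 273 = 262.30 K.
Area A = 3.52×10⁻³ m².
Net radiated power P_net = εσA(T⁴ − T₀⁴) = 0.844×5.670×10⁻⁸×3.52×10⁻³×(1115⁴ − 262.30⁴).
T⁴ − T₀⁴ = 1.54561×10¹² − 4.73362×10⁹ = 1.54088×10¹² K⁴, so P_net = 260 W.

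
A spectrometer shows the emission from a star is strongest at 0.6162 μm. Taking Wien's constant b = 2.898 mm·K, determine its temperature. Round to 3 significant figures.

Wien's law gives T = b/λ_max = (2.898×10⁻³ m·K)/(6.162×10⁻⁷ m) = 4.70×10³ K.

T ≈ 4.70×10³ K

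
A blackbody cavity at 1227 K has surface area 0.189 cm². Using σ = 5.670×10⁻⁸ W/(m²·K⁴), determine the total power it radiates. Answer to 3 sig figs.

Area A = 0.189 cm² = 1.89×10⁻⁵ m².
P = σAT⁴ = 5.670×10⁻⁸ × 1.89×10⁻⁵ × (1227)⁴ = 2.43 W.

P ≈ 2.43 W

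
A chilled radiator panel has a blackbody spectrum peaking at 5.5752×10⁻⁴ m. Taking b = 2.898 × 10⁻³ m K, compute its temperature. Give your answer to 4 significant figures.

T ≈ 5.198 K

Wien's law gives T = b/λ_max = (2.898×10⁻³ m·K)/(5.5752×10⁻⁴ m) = 5.198 K.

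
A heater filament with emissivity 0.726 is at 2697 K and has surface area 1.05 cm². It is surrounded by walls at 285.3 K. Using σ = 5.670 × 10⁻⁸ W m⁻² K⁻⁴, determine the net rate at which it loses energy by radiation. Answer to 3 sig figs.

Net loss ≈ 229 W

Area A = 1.05 cm² = 1.05×10⁻⁴ m².
Net radiated power P_net = εσA(T⁴ − T₀⁴) = 0.726×5.670×10⁻⁸×1.05×10⁻⁴×(2697⁴ − 285.3⁴).
T⁴ − T₀⁴ = 5.29083×10¹³ − 6.62532×10⁹ = 5.29017×10¹³ K⁴, so P_net = 229 W.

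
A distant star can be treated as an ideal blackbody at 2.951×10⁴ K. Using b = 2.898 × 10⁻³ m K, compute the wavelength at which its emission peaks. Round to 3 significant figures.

Wien's displacement law: λ_max = b/T = (2.898×10⁻³ m·K)/(2.951×10⁴ K) = 9.820×10⁻⁸ m.
That is 98.2 nm, in the ultraviolet range.

λ_max ≈ 98.2 nm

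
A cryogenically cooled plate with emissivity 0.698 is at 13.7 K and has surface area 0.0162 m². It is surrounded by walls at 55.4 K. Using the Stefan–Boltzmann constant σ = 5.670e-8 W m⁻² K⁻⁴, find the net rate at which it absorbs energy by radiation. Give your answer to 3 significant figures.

Area A = 0.0162 m².
Net radiated power P_net = εσA(T⁴ − T₀⁴) = 0.698×5.670×10⁻⁸×0.0162×(13.7⁴ − 55.4⁴).
T⁴ − T₀⁴ = 35227.5 − 9.41974×10⁶ = -9.38451×10⁶ K⁴, so P_net = -6.02×10⁻³ W — negative, meaning a net gain of 6.02×10⁻³ W.

Net gain ≈ 6.02×10⁻³ W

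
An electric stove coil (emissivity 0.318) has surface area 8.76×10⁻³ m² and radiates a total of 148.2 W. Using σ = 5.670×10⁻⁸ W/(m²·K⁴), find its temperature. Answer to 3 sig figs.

Area A = 8.76×10⁻³ m².
P = εσAT⁴ ⇒ T = (P/(εσA))^(1/4) = (148.2/(0.318×5.670×10⁻⁸×8.76×10⁻³))^(1/4) = 984 K.

T ≈ 984 K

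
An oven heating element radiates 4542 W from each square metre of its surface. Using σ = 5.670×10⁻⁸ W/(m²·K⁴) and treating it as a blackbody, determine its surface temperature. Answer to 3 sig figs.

I = σT⁴, so T = (I/σ)^(1/4) = (4542/(5.670×10⁻⁸))^(1/4) = 532 K.

T ≈ 532 K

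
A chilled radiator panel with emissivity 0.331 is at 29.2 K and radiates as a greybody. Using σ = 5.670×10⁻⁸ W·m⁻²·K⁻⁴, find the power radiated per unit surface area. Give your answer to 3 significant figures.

Stefan–Boltzmann: I = εσT⁴ = 0.331 × 5.670×10⁻⁸ × (29.2)⁴ = 0.0136 W/m².

I ≈ 0.0136 W/m²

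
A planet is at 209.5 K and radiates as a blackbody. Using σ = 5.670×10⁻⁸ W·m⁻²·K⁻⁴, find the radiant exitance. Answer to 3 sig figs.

I ≈ 109 W/m²

Stefan–Boltzmann: I = σT⁴ = 5.670×10⁻⁸ × (209.5)⁴ = 109 W/m².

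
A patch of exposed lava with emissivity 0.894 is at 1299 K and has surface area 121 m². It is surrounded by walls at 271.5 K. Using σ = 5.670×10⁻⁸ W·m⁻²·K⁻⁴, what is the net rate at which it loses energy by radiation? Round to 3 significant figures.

Area A = 121 m².
Net radiated power P_net = εσA(T⁴ − T₀⁴) = 0.894×5.670×10⁻⁸×121×(1299⁴ − 271.5⁴).
T⁴ − T₀⁴ = 2.84732×10¹² − 5.43350×10⁹ = 2.84189×10¹² K⁴, so P_net = 1.74×10⁷ W.

Net loss ≈ 1.74×10⁷ W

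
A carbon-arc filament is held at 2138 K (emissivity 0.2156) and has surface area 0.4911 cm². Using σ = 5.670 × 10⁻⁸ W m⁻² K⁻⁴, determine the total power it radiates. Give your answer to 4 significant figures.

P ≈ 12.54 W

Area A = 0.4911 cm² = 4.911×10⁻⁵ m².
P = εσAT⁴ = 0.2156 × 5.670×10⁻⁸ × 4.911×10⁻⁵ × (2138)⁴ = 12.54 W.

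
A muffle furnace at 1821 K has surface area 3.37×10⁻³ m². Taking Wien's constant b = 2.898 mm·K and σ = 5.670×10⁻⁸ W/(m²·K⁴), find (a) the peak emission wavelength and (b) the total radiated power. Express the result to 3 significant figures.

λ_max ≈ 1.59 μm; P ≈ 2.10×10³ W

(a) λ_max = b/T = 2.898×10⁻³/1821 = 1.591×10⁻⁶ m = 1.59 μm.
Area A = 3.37×10⁻³ m².
(b) P = σAT⁴ = 5.670×10⁻⁸×3.37×10⁻³×(1821)⁴ = 2.10×10³ W.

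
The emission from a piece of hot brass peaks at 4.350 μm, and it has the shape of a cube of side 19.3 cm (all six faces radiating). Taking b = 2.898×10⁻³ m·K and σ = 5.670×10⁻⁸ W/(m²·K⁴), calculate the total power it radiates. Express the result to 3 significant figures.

P ≈ 2.50×10³ W

Wien's law: T = b/λ_max = 2.898×10⁻³/4.350×10⁻⁶ = 666.207 K.
Area A = 6s² = 6×(0.193 m)² = 0.223494 m².
Then P = σAT⁴ = 5.670×10⁻⁸×0.223494×(666.207)⁴ = 2.50×10³ W.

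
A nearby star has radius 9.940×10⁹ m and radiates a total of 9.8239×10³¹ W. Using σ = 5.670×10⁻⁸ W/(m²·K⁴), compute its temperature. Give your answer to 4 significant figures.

Surface area A = 4πR² = 4π(9.940×10⁹ m)² = 1.24160×10²¹ m².
P = σAT⁴ ⇒ T = (P/(σA))^(1/4) = (9.8239×10³¹/(5.670×10⁻⁸×1.24160×10²¹))^(1/4) = 3.437×10⁴ K.

T ≈ 3.437×10⁴ K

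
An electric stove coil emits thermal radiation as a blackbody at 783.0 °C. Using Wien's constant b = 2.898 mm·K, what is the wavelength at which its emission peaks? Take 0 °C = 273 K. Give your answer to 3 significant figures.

λ_max ≈ 2.74×10³ nm

T = 783.0 °C + 273 = 1056.0 K.
Wien's displacement law: λ_max = b/T = (2.898×10⁻³ m·K)/(1056.0 K) = 2.744×10⁻⁶ m.
That is 2.74×10³ nm, in the infrared range.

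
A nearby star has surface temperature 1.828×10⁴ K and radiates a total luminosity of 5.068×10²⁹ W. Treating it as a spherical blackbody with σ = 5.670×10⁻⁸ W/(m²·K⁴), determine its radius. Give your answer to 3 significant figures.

L = 4πR²σT⁴ ⇒ R = √(L/(4πσT⁴)).
σT⁴ = 6.33123×10⁹ W/m², so R = √(5.068×10²⁹/(4π×6.33123×10⁹)) = 2.52×10⁹ m.

R ≈ 2.52×10⁹ m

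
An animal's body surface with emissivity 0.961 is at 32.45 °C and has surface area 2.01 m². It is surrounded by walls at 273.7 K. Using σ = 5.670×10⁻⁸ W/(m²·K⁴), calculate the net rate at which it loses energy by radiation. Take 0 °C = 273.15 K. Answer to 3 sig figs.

Net loss ≈ 341 W

T = 32.45 °C + 273.15 = 305.60 K.
Area A = 2.01 m².
Net radiated power P_net = εσA(T⁴ − T₀⁴) = 0.961×5.670×10⁻⁸×2.01×(305.60⁴ − 273.7⁴).
T⁴ − T₀⁴ = 8.72195×10⁹ − 5.61176×10⁹ = 3.11019×10⁹ K⁴, so P_net = 341 W.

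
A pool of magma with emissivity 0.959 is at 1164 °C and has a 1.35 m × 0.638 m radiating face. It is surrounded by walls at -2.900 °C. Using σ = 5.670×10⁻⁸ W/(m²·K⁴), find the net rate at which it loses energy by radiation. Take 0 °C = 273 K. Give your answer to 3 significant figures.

T = 1164 °C + 273 = 1437 K.
Surroundings: T = -2.900 °C + 273 = 270.100 K.
Area A = 1.35 × 0.638 = 0.8613 m².
Net radiated power P_net = εσA(T⁴ − T₀⁴) = 0.959×5.670×10⁻⁸×0.8613×(1437⁴ − 270.100⁴).
T⁴ − T₀⁴ = 4.26410×10¹² − 5.32229×10⁹ = 4.25878×10¹² K⁴, so P_net = 1.99×10⁵ W.

Net loss ≈ 1.99×10⁵ W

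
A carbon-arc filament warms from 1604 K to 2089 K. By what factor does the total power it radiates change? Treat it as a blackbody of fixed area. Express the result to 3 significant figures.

P₂/P₁ ≈ 2.88

P ∝ T⁴, so P₂/P₁ = (T₂/T₁)⁴ = (2089/1604)⁴ = (1.30237)⁴ = 2.88.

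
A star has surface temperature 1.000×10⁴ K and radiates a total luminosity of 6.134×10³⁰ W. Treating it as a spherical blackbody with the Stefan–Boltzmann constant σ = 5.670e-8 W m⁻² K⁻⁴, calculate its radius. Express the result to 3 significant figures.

R ≈ 2.93×10¹⁰ m

L = 4πR²σT⁴ ⇒ R = √(L/(4πσT⁴)).
σT⁴ = 5.67000×10⁸ W/m², so R = √(6.134×10³⁰/(4π×5.67000×10⁸)) = 2.93×10¹⁰ m.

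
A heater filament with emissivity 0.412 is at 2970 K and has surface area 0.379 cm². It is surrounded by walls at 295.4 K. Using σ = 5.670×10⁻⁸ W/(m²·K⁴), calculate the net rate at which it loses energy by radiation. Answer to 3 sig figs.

Net loss ≈ 68.9 W

Area A = 0.379 cm² = 3.79×10⁻⁵ m².
Net radiated power P_net = εσA(T⁴ − T₀⁴) = 0.412×5.670×10⁻⁸×3.79×10⁻⁵×(2970⁴ − 295.4⁴).
T⁴ − T₀⁴ = 7.78083×10¹³ − 7.61451×10⁹ = 7.78007×10¹³ K⁴, so P_net = 68.9 W.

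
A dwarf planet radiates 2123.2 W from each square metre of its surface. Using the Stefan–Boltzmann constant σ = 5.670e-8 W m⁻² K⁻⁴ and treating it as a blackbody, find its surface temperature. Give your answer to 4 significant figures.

T ≈ 439.9 K

I = σT⁴, so T = (I/σ)^(1/4) = (2123.2/(5.670×10⁻⁸))^(1/4) = 439.9 K.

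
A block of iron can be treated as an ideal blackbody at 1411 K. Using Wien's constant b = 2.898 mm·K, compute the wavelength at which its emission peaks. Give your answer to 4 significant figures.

Wien's displacement law: λ_max = b/T = (2.898×10⁻³ m·K)/(1411 K) = 2.0539×10⁻⁶ m.
That is 2.054 μm, in the infrared range.

λ_max ≈ 2.054 μm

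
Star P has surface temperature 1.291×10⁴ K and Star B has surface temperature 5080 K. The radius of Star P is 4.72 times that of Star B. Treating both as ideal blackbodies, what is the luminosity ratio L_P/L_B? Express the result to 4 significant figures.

L_P/L_B ≈ 929.3

L ∝ R²T⁴, so L_P/L_B = (R_P/R_B)²(T_P/T_B)⁴ = (4.72)² × (1.291×10⁴/5080)⁴ = 22.2784 × 41.7110 = 929.3.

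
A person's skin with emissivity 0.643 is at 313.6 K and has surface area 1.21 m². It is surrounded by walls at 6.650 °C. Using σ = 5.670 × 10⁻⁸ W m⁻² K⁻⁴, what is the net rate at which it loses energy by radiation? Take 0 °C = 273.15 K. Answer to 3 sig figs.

Surroundings: T = 6.650 °C + 273.15 = 279.800 K.
Area A = 1.21 m².
Net radiated power P_net = εσA(T⁴ − T₀⁴) = 0.643×5.670×10⁻⁸×1.21×(313.6⁴ − 279.800⁴).
T⁴ − T₀⁴ = 9.67173×10⁹ − 6.12902×10⁹ = 3.54271×10⁹ K⁴, so P_net = 156 W.

Net loss ≈ 156 W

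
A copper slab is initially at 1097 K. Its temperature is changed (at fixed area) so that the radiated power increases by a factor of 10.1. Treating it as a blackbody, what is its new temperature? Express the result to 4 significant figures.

P ∝ T⁴, so T₂/T₁ = (P₂/P₁)^(1/4) = (10.1)^(1/4) = 1.78271.
T₂ = 1097 × 1.78271 = 1956 K.

T₂ ≈ 1956 K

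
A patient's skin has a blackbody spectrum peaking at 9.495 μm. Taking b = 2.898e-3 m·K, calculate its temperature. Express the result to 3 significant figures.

Wien's law gives T = b/λ_max = (2.898×10⁻³ m·K)/(9.495×10⁻⁶ m) = 305 K.

T ≈ 305 K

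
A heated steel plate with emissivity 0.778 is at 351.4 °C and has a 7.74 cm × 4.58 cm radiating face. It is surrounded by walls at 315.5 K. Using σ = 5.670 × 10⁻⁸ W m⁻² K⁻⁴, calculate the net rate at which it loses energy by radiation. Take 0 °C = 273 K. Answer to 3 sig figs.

T = 351.4 °C + 273 = 624.4 K.
Area A = 0.0774 × 0.0458 = 3.54492×10⁻³ m².
Net radiated power P_net = εσA(T⁴ − T₀⁴) = 0.778×5.670×10⁻⁸×3.54492×10⁻³×(624.4⁴ − 315.5⁴).
T⁴ − T₀⁴ = 1.52003×10¹¹ − 9.90826×10⁹ = 1.42095×10¹¹ K⁴, so P_net = 22.2 W.

Net loss ≈ 22.2 W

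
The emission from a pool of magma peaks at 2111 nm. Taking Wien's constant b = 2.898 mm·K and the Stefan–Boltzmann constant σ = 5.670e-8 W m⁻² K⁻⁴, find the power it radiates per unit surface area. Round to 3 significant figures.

I ≈ 2.01×10⁵ W/m²

Wien's law: T = b/λ_max = 2.898×10⁻³/2.111×10⁻⁶ = 1372.81 K.
Then I = σT⁴ = 5.670×10⁻⁸×(1372.81)⁴ = 2.01×10⁵ W/m².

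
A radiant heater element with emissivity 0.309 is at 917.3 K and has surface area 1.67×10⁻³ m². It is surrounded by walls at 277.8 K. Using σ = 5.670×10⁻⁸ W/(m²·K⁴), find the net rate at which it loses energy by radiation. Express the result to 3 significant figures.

Net loss ≈ 20.5 W

Area A = 1.67×10⁻³ m².
Net radiated power P_net = εσA(T⁴ − T₀⁴) = 0.309×5.670×10⁻⁸×1.67×10⁻³×(917.3⁴ − 277.8⁴).
T⁴ − T₀⁴ = 7.08020×10¹¹ − 5.95565×10⁹ = 7.02064×10¹¹ K⁴, so P_net = 20.5 W.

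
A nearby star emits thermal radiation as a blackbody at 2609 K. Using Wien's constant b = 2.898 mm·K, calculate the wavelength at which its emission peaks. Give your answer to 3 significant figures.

λ_max ≈ 1.11 μm

Wien's displacement law: λ_max = b/T = (2.898×10⁻³ m·K)/(2609 K) = 1.111×10⁻⁶ m.
That is 1.11 μm, in the infrared range.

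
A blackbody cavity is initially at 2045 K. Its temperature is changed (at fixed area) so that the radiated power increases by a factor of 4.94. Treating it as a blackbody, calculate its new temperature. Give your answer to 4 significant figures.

T₂ ≈ 3049 K

P ∝ T⁴, so T₂/T₁ = (P₂/P₁)^(1/4) = (4.94)^(1/4) = 1.49084.
T₂ = 2045 × 1.49084 = 3049 K.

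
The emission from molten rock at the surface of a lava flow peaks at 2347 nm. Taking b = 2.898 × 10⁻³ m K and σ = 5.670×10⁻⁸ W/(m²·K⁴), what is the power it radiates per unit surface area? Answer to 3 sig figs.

Wien's law: T = b/λ_max = 2.898×10⁻³/2.347×10⁻⁶ = 1234.77 K.
Then I = σT⁴ = 5.670×10⁻⁸×(1234.77)⁴ = 1.32×10⁵ W/m².

I ≈ 1.32×10⁵ W/m²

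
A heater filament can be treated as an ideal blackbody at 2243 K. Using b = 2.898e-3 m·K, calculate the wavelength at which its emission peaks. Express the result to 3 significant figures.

Wien's displacement law: λ_max = b/T = (2.898×10⁻³ m·K)/(2243 K) = 1.292×10⁻⁶ m.
That is 1.29 μm, in the infrared range.

λ_max ≈ 1.29 μm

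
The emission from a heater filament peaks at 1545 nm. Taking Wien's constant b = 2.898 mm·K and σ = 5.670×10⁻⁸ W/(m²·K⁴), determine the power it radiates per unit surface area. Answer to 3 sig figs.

Wien's law: T = b/λ_max = 2.898×10⁻³/1.545×10⁻⁶ = 1875.73 K.
Then I = σT⁴ = 5.670×10⁻⁸×(1875.73)⁴ = 7.02×10⁵ W/m².

I ≈ 7.02×10⁵ W/m²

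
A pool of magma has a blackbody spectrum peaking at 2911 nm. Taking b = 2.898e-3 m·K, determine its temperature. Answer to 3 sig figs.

T ≈ 996 K

Wien's law gives T = b/λ_max = (2.898×10⁻³ m·K)/(2.911×10⁻⁶ m) = 996 K.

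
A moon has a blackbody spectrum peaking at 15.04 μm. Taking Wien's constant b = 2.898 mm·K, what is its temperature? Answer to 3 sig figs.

Wien's law gives T = b/λ_max = (2.898×10⁻³ m·K)/(1.504×10⁻⁵ m) = 193 K.

T ≈ 193 K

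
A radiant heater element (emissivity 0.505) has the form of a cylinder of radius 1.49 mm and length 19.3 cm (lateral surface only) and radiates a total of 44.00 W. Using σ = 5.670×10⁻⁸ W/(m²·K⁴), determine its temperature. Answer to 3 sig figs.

T ≈ 960 K

Lateral area A = 2πrL = 2π×1.49×10⁻³×0.193 = 1.80686×10⁻³ m².
P = εσAT⁴ ⇒ T = (P/(εσA))^(1/4) = (44.00/(0.505×5.670×10⁻⁸×1.80686×10⁻³))^(1/4) = 960 K.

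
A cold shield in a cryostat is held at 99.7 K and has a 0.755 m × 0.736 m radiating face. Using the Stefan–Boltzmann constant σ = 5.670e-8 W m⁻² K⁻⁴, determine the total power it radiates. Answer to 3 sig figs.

P ≈ 3.11 W

Area A = 0.755 × 0.736 = 0.55568 m².
P = σAT⁴ = 5.670×10⁻⁸ × 0.55568 × (99.7)⁴ = 3.11 W.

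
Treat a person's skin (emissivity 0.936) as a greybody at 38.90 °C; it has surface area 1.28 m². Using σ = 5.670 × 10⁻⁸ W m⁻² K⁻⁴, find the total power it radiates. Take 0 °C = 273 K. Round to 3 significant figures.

P ≈ 643 W

T = 38.90 °C + 273 = 311.90 K.
Area A = 1.28 m².
P = εσAT⁴ = 0.936 × 5.670×10⁻⁸ × 1.28 × (311.90)⁴ = 643 W.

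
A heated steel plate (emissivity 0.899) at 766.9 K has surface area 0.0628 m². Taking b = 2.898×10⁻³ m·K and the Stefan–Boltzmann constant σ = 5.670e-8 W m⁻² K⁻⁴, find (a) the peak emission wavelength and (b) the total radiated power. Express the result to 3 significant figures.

λ_max ≈ 3.78 μm; P ≈ 1.11×10³ W

(a) λ_max = b/T = 2.898×10⁻³/766.9 = 3.779×10⁻⁶ m = 3.78 μm.
Area A = 0.0628 m².
(b) P = εσAT⁴ = 0.899×5.670×10⁻⁸×0.0628×(766.9)⁴ = 1.11×10³ W.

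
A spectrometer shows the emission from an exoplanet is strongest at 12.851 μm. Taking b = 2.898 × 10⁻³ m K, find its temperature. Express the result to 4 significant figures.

Wien's law gives T = b/λ_max = (2.898×10⁻³ m·K)/(1.2851×10⁻⁵ m) = 225.5 K.

T ≈ 225.5 K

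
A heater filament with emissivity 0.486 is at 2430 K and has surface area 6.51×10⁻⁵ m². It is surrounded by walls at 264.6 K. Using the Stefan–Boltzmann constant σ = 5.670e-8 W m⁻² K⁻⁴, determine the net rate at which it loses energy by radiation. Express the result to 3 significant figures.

Net loss ≈ 62.5 W

Area A = 6.51×10⁻⁵ m².
Net radiated power P_net = εσA(T⁴ − T₀⁴) = 0.486×5.670×10⁻⁸×6.51×10⁻⁵×(2430⁴ − 264.6⁴).
T⁴ − T₀⁴ = 3.48678×10¹³ − 4.90184×10⁹ = 3.48629×10¹³ K⁴, so P_net = 62.5 W.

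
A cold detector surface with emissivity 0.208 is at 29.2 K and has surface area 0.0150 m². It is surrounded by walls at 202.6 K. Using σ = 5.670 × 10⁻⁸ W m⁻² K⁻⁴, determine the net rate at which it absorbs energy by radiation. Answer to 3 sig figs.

Area A = 0.0150 m².
Net radiated power P_net = εσA(T⁴ − T₀⁴) = 0.208×5.670×10⁻⁸×0.0150×(29.2⁴ − 202.6⁴).
T⁴ − T₀⁴ = 7.26995×10⁵ − 1.68484×10⁹ = -1.68411×10⁹ K⁴, so P_net = -0.298 W — negative, meaning a net gain of 0.298 W.

Net gain ≈ 0.298 W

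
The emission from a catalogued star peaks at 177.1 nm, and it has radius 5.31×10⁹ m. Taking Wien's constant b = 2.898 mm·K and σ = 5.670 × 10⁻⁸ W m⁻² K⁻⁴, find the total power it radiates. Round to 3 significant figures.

Wien's law: T = b/λ_max = 2.898×10⁻³/1.771×10⁻⁷ = 16363.6 K.
Surface area A = 4πR² = 4π(5.31×10⁹ m)² = 3.54323×10²⁰ m².
Then P = σAT⁴ = 5.670×10⁻⁸×3.54323×10²⁰×(16363.6)⁴ = 1.44×10³⁰ W.

P ≈ 1.44×10³⁰ W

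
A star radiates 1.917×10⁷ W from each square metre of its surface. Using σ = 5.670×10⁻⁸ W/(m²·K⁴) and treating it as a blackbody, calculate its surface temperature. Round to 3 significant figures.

T ≈ 4.29×10³ K

I = σT⁴, so T = (I/σ)^(1/4) = (1.917×10⁷/(5.670×10⁻⁸))^(1/4) = 4.29×10³ K.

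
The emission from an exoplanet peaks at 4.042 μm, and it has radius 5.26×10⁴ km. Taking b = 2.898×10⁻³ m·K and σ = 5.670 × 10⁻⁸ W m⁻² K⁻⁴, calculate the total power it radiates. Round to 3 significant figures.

P ≈ 5.21×10²⁰ W

Wien's law: T = b/λ_max = 2.898×10⁻³/4.042×10⁻⁶ = 716.972 K.
Surface area A = 4πR² = 4π(5.26×10⁷ m)² = 3.47681×10¹⁶ m².
Then P = σAT⁴ = 5.670×10⁻⁸×3.47681×10¹⁶×(716.972)⁴ = 5.21×10²⁰ W.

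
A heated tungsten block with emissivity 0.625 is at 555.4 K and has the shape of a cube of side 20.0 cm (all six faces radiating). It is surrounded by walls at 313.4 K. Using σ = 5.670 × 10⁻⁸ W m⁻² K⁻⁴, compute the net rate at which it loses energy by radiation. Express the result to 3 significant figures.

Net loss ≈ 727 W

Area A = 6s² = 6×(0.200 m)² = 0.24 m².
Net radiated power P_net = εσA(T⁴ − T₀⁴) = 0.625×5.670×10⁻⁸×0.24×(555.4⁴ − 313.4⁴).
T⁴ − T₀⁴ = 9.51532×10¹⁰ − 9.64708×10⁹ = 8.55061×10¹⁰ K⁴, so P_net = 727 W.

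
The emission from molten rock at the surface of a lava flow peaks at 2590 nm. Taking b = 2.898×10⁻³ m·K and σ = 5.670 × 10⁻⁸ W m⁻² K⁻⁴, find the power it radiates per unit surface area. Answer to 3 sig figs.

I ≈ 8.89×10⁴ W/m²

Wien's law: T = b/λ_max = 2.898×10⁻³/2.590×10⁻⁶ = 1118.92 K.
Then I = σT⁴ = 5.670×10⁻⁸×(1118.92)⁴ = 8.89×10⁴ W/m².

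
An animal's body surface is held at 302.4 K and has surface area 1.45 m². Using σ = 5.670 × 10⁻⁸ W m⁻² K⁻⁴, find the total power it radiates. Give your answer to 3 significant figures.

Area A = 1.45 m².
P = σAT⁴ = 5.670×10⁻⁸ × 1.45 × (302.4)⁴ = 688 W.

P ≈ 688 W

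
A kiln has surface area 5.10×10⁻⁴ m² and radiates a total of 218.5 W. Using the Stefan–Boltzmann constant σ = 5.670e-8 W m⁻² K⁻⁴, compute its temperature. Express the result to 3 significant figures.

Area A = 5.10×10⁻⁴ m².
P = σAT⁴ ⇒ T = (P/(σA))^(1/4) = (218.5/(5.670×10⁻⁸×5.10×10⁻⁴))^(1/4) = 1.66×10³ K.

T ≈ 1.66×10³ K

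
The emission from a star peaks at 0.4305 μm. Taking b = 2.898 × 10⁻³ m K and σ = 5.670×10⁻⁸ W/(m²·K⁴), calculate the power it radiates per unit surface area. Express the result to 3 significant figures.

Wien's law: T = b/λ_max = 2.898×10⁻³/4.305×10⁻⁷ = 6731.71 K.
Then I = σT⁴ = 5.670×10⁻⁸×(6731.71)⁴ = 1.16×10⁸ W/m².

I ≈ 1.16×10⁸ W/m²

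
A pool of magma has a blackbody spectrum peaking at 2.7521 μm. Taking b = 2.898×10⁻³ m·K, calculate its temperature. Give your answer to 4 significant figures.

Wien's law gives T = b/λ_max = (2.898×10⁻³ m·K)/(2.7521×10⁻⁶ m) = 1053 K.

T ≈ 1053 K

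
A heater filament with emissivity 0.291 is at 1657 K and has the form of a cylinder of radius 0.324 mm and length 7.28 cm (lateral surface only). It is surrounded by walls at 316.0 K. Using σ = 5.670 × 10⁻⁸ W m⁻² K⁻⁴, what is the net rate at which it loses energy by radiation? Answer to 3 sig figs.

Lateral area A = 2πrL = 2π×3.24×10⁻⁴×0.0728 = 1.48203×10⁻⁴ m².
Net radiated power P_net = εσA(T⁴ − T₀⁴) = 0.291×5.670×10⁻⁸×1.48203×10⁻⁴×(1657⁴ − 316.0⁴).
T⁴ − T₀⁴ = 7.53859×10¹² − 9.97122×10⁹ = 7.52862×10¹² K⁴, so P_net = 18.4 W.

Net loss ≈ 18.4 W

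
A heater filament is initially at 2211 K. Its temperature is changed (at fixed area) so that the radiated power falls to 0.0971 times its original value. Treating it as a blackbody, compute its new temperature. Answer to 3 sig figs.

T₂ ≈ 1.23×10³ K

P ∝ T⁴, so T₂/T₁ = (P₂/P₁)^(1/4) = (0.0971)^(1/4) = 0.558219.
T₂ = 2211 × 0.558219 = 1.23×10³ K.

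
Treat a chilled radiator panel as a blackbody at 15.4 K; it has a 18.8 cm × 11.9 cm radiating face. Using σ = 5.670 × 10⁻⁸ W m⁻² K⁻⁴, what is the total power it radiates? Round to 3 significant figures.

Area A = 0.188 × 0.119 = 0.022372 m².
P = σAT⁴ = 5.670×10⁻⁸ × 0.022372 × (15.4)⁴ = 7.13×10⁻⁵ W.

P ≈ 7.13×10⁻⁵ W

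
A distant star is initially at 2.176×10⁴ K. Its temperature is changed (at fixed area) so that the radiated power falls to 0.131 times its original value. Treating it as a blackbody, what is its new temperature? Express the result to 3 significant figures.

P ∝ T⁴, so T₂/T₁ = (P₂/P₁)^(1/4) = (0.131)^(1/4) = 0.601614.
T₂ = 2.176×10⁴ × 0.601614 = 1.31×10⁴ K.

T₂ ≈ 1.31×10⁴ K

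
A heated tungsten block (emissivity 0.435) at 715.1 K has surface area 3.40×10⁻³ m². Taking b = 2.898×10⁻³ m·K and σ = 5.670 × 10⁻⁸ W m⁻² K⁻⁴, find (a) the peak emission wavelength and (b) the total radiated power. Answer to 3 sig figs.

(a) λ_max = b/T = 2.898×10⁻³/715.1 = 4.053×10⁻⁶ m = 4.05 μm.
Area A = 3.40×10⁻³ m².
(b) P = εσAT⁴ = 0.435×5.670×10⁻⁸×3.40×10⁻³×(715.1)⁴ = 21.9 W.

λ_max ≈ 4.05 μm; P ≈ 21.9 W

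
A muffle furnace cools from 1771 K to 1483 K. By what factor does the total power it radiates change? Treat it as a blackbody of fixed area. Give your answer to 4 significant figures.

P ∝ T⁴, so P₂/P₁ = (T₂/T₁)⁴ = (1483/1771)⁴ = (0.837380)⁴ = 0.4917.

P₂/P₁ ≈ 0.4917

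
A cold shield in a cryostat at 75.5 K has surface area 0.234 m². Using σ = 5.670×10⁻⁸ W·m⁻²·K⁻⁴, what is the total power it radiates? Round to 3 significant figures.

P ≈ 0.431 W

Area A = 0.234 m².
P = σAT⁴ = 5.670×10⁻⁸ × 0.234 × (75.5)⁴ = 0.431 W.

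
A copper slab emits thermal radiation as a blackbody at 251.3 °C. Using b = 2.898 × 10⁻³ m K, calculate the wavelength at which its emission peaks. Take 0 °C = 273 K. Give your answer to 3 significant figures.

λ_max ≈ 5.53 μm

T = 251.3 °C + 273 = 524.3 K.
Wien's displacement law: λ_max = b/T = (2.898×10⁻³ m·K)/(524.3 K) = 5.527×10⁻⁶ m.
That is 5.53 μm, in the infrared range.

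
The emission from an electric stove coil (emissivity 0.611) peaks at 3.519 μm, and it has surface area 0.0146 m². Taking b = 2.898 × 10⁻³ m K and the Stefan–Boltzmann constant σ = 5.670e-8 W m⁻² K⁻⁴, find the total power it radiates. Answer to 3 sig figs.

Wien's law: T = b/λ_max = 2.898×10⁻³/3.519×10⁻⁶ = 823.529 K.
Area A = 0.0146 m².
Then P = εσAT⁴ = 0.611×5.670×10⁻⁸×0.0146×(823.529)⁴ = 233 W.

P ≈ 233 W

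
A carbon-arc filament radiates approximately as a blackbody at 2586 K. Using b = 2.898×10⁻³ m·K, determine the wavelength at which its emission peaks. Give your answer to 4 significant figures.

Wien's displacement law: λ_max = b/T = (2.898×10⁻³ m·K)/(2586 K) = 1.1206×10⁻⁶ m.
That is 1.121 μm, in the infrared range.

λ_max ≈ 1.121 μm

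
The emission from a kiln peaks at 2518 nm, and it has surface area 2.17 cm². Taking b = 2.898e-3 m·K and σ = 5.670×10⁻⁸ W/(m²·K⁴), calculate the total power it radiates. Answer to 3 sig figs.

Wien's law: T = b/λ_max = 2.898×10⁻³/2.518×10⁻⁶ = 1150.91 K.
Area A = 2.17 cm² = 2.17×10⁻⁴ m².
Then P = σAT⁴ = 5.670×10⁻⁸×2.17×10⁻⁴×(1150.91)⁴ = 21.6 W.

P ≈ 21.6 W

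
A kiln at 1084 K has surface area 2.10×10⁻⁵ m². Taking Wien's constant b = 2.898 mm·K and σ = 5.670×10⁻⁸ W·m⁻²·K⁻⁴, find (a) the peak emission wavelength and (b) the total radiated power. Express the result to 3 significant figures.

(a) λ_max = b/T = 2.898×10⁻³/1084 = 2.673×10⁻⁶ m = 2.67 μm.
Area A = 2.10×10⁻⁵ m².
(b) P = σAT⁴ = 5.670×10⁻⁸×2.10×10⁻⁵×(1084)⁴ = 1.64 W.

λ_max ≈ 2.67 μm; P ≈ 1.64 W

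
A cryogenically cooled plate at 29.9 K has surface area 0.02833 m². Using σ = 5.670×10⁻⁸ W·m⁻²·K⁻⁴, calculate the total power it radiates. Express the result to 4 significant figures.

P ≈ 1.284×10⁻³ W

Area A = 0.02833 m².
P = σAT⁴ = 5.670×10⁻⁸ × 0.02833 × (29.9)⁴ = 1.284×10⁻³ W.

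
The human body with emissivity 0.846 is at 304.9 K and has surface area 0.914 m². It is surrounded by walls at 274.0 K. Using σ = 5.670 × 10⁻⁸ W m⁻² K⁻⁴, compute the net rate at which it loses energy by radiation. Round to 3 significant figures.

Net loss ≈ 132 W

Area A = 0.914 m².
Net radiated power P_net = εσA(T⁴ − T₀⁴) = 0.846×5.670×10⁻⁸×0.914×(304.9⁴ − 274.0⁴).
T⁴ − T₀⁴ = 8.64231×10⁹ − 5.63641×10⁹ = 3.00590×10⁹ K⁴, so P_net = 132 W.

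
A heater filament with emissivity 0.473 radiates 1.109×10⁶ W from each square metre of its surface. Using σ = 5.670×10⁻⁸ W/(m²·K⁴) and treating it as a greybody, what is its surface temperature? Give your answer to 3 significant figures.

T ≈ 2.54×10³ K

I = εσT⁴, so T = (I/εσ)^(1/4) = (1.109×10⁶/(0.473×5.670×10⁻⁸))^(1/4) = 2.54×10³ K.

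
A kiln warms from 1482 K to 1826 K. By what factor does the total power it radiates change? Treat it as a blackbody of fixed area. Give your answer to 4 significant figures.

P₂/P₁ ≈ 2.305

P ∝ T⁴, so P₂/P₁ = (T₂/T₁)⁴ = (1826/1482)⁴ = (1.23212)⁴ = 2.305.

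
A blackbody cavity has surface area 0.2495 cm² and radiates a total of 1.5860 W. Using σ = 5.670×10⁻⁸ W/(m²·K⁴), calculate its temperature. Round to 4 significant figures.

Area A = 0.2495 cm² = 2.495×10⁻⁵ m².
P = σAT⁴ ⇒ T = (P/(σA))^(1/4) = (1.5860/(5.670×10⁻⁸×2.495×10⁻⁵))^(1/4) = 1029 K.

T ≈ 1029 K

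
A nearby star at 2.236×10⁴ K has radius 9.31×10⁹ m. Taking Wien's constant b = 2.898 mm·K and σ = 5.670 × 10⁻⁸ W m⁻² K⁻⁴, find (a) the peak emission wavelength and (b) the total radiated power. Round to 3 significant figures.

λ_max ≈ 130 nm; P ≈ 1.54×10³¹ W

(a) λ_max = b/T = 2.898×10⁻³/2.236×10⁴ = 1.296×10⁻⁷ m = 130 nm.
Surface area A = 4πR² = 4π(9.31×10⁹ m)² = 1.08920×10²¹ m².
(b) P = σAT⁴ = 5.670×10⁻⁸×1.08920×10²¹×(2.236×10⁴)⁴ = 1.54×10³¹ W.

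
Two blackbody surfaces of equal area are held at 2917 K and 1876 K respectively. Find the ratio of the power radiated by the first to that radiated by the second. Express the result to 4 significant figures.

With equal areas, P₁/P₂ = (T₁/T₂)⁴ = (2917/1876)⁴ = 5.845.

P₁/P₂ ≈ 5.845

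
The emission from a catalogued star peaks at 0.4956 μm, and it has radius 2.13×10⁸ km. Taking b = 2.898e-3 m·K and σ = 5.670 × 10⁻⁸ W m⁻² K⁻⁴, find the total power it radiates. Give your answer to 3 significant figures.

P ≈ 3.78×10³¹ W

Wien's law: T = b/λ_max = 2.898×10⁻³/4.956×10⁻⁷ = 5847.46 K.
Surface area A = 4πR² = 4π(2.13×10¹¹ m)² = 5.70124×10²³ m².
Then P = σAT⁴ = 5.670×10⁻⁸×5.70124×10²³×(5847.46)⁴ = 3.78×10³¹ W.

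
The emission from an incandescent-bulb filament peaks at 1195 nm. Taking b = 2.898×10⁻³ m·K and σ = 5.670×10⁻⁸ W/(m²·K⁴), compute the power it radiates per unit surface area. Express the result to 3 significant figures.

Wien's law: T = b/λ_max = 2.898×10⁻³/1.195×10⁻⁶ = 2425.10 K.
Then I = σT⁴ = 5.670×10⁻⁸×(2425.10)⁴ = 1.96×10⁶ W/m².

I ≈ 1.96×10⁶ W/m²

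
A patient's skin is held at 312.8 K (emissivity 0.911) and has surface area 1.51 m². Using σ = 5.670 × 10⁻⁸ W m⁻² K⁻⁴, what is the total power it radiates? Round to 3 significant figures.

P ≈ 747 W

Area A = 1.51 m².
P = εσAT⁴ = 0.911 × 5.670×10⁻⁸ × 1.51 × (312.8)⁴ = 747 W.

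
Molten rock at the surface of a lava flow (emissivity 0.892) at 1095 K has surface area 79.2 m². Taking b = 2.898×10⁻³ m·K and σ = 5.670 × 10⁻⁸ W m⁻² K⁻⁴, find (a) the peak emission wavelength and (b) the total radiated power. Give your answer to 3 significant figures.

λ_max ≈ 2.65 μm; P ≈ 5.76×10⁶ W

(a) λ_max = b/T = 2.898×10⁻³/1095 = 2.647×10⁻⁶ m = 2.65 μm.
Area A = 79.2 m².
(b) P = εσAT⁴ = 0.892×5.670×10⁻⁸×79.2×(1095)⁴ = 5.76×10⁶ W.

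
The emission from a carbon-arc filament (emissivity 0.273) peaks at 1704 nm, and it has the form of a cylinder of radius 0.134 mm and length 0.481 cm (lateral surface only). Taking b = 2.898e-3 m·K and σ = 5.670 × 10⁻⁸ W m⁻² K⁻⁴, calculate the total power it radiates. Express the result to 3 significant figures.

P ≈ 0.524 W

Wien's law: T = b/λ_max = 2.898×10⁻³/1.704×10⁻⁶ = 1700.70 K.
Lateral area A = 2πrL = 2π×1.34×10⁻⁴×4.81×10⁻³ = 4.04976×10⁻⁶ m².
Then P = εσAT⁴ = 0.273×5.670×10⁻⁸×4.04976×10⁻⁶×(1700.70)⁴ = 0.524 W.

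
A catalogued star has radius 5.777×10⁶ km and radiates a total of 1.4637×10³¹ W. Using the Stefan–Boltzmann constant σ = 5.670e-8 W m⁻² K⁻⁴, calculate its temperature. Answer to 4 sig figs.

T ≈ 2.801×10⁴ K

Surface area A = 4πR² = 4π(5.777×10⁹ m)² = 4.19387×10²⁰ m².
P = σAT⁴ ⇒ T = (P/(σA))^(1/4) = (1.4637×10³¹/(5.670×10⁻⁸×4.19387×10²⁰))^(1/4) = 2.801×10⁴ K.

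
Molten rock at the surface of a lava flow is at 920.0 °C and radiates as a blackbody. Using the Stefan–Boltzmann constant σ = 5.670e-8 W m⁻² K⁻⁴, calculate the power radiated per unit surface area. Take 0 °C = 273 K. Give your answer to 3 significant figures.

T = 920.0 °C + 273 = 1193.0 K.
Stefan–Boltzmann: I = σT⁴ = 5.670×10⁻⁸ × (1193.0)⁴ = 1.15×10⁵ W/m².

I ≈ 1.15×10⁵ W/m²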